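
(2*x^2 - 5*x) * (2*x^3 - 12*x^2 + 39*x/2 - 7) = 4*x^5 - 34*x^4 + 99*x^3 - 223*x^2/2 + 35*x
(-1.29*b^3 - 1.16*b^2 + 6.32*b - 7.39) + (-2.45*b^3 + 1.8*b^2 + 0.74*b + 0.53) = -3.74*b^3 + 0.64*b^2 + 7.06*b - 6.86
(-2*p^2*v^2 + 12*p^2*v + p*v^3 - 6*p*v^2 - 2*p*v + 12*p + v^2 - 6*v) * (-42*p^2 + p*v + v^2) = 84*p^4*v^2 - 504*p^4*v - 44*p^3*v^3 + 264*p^3*v^2 + 84*p^3*v - 504*p^3 - p^2*v^4 + 6*p^2*v^3 - 44*p^2*v^2 + 264*p^2*v + p*v^5 - 6*p*v^4 - p*v^3 + 6*p*v^2 + v^4 - 6*v^3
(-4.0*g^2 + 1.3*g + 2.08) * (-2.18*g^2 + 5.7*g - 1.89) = 8.72*g^4 - 25.634*g^3 + 10.4356*g^2 + 9.399*g - 3.9312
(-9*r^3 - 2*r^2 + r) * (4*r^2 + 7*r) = -36*r^5 - 71*r^4 - 10*r^3 + 7*r^2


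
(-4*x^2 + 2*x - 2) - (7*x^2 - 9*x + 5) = -11*x^2 + 11*x - 7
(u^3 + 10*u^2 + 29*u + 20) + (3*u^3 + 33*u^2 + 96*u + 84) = 4*u^3 + 43*u^2 + 125*u + 104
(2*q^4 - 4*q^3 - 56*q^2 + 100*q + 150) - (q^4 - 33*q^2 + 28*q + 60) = q^4 - 4*q^3 - 23*q^2 + 72*q + 90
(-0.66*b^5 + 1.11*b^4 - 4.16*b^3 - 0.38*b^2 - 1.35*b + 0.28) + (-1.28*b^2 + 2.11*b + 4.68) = -0.66*b^5 + 1.11*b^4 - 4.16*b^3 - 1.66*b^2 + 0.76*b + 4.96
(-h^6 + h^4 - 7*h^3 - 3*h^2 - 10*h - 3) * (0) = 0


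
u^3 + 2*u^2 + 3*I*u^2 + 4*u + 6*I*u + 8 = (u + 2)*(u - I)*(u + 4*I)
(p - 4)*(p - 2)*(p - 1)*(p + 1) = p^4 - 6*p^3 + 7*p^2 + 6*p - 8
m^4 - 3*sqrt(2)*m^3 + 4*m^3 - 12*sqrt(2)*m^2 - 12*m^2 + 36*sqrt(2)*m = m*(m - 2)*(m + 6)*(m - 3*sqrt(2))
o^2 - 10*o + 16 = (o - 8)*(o - 2)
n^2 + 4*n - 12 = (n - 2)*(n + 6)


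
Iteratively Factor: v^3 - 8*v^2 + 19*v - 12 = (v - 1)*(v^2 - 7*v + 12) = (v - 4)*(v - 1)*(v - 3)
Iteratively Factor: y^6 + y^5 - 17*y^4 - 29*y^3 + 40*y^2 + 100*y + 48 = (y + 1)*(y^5 - 17*y^3 - 12*y^2 + 52*y + 48) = (y - 2)*(y + 1)*(y^4 + 2*y^3 - 13*y^2 - 38*y - 24) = (y - 2)*(y + 1)*(y + 3)*(y^3 - y^2 - 10*y - 8) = (y - 4)*(y - 2)*(y + 1)*(y + 3)*(y^2 + 3*y + 2) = (y - 4)*(y - 2)*(y + 1)*(y + 2)*(y + 3)*(y + 1)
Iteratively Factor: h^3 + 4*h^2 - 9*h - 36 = (h - 3)*(h^2 + 7*h + 12) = (h - 3)*(h + 3)*(h + 4)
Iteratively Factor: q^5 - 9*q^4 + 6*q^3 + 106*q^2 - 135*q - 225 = (q - 3)*(q^4 - 6*q^3 - 12*q^2 + 70*q + 75) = (q - 5)*(q - 3)*(q^3 - q^2 - 17*q - 15) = (q - 5)*(q - 3)*(q + 3)*(q^2 - 4*q - 5) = (q - 5)*(q - 3)*(q + 1)*(q + 3)*(q - 5)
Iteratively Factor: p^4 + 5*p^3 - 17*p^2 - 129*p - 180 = (p + 4)*(p^3 + p^2 - 21*p - 45) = (p + 3)*(p + 4)*(p^2 - 2*p - 15) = (p - 5)*(p + 3)*(p + 4)*(p + 3)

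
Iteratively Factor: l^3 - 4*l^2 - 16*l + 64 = (l - 4)*(l^2 - 16) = (l - 4)*(l + 4)*(l - 4)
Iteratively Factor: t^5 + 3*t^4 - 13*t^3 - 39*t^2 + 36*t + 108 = (t + 3)*(t^4 - 13*t^2 + 36) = (t + 3)^2*(t^3 - 3*t^2 - 4*t + 12) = (t + 2)*(t + 3)^2*(t^2 - 5*t + 6) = (t - 3)*(t + 2)*(t + 3)^2*(t - 2)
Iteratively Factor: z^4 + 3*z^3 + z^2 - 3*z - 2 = (z + 1)*(z^3 + 2*z^2 - z - 2) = (z + 1)*(z + 2)*(z^2 - 1) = (z - 1)*(z + 1)*(z + 2)*(z + 1)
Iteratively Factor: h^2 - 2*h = (h - 2)*(h)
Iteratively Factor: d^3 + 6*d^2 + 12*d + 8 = (d + 2)*(d^2 + 4*d + 4) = (d + 2)^2*(d + 2)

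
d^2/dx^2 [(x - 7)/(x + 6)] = -26/(x + 6)^3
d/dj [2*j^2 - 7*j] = 4*j - 7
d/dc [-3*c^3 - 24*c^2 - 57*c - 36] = -9*c^2 - 48*c - 57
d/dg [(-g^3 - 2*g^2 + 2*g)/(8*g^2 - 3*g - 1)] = (-8*g^4 + 6*g^3 - 7*g^2 + 4*g - 2)/(64*g^4 - 48*g^3 - 7*g^2 + 6*g + 1)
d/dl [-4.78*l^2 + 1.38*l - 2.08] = 1.38 - 9.56*l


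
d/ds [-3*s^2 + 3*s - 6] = 3 - 6*s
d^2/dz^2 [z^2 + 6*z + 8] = 2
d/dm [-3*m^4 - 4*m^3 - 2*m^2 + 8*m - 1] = -12*m^3 - 12*m^2 - 4*m + 8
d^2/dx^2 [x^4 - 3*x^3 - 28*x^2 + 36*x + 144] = 12*x^2 - 18*x - 56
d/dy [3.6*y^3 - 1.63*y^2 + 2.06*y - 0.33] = 10.8*y^2 - 3.26*y + 2.06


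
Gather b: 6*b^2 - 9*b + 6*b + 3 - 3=6*b^2 - 3*b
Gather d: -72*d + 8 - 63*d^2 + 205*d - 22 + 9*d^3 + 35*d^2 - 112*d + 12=9*d^3 - 28*d^2 + 21*d - 2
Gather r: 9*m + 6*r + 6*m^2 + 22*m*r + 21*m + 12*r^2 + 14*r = 6*m^2 + 30*m + 12*r^2 + r*(22*m + 20)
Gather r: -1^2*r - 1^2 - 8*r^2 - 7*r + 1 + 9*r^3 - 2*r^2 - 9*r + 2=9*r^3 - 10*r^2 - 17*r + 2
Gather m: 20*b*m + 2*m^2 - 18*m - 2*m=2*m^2 + m*(20*b - 20)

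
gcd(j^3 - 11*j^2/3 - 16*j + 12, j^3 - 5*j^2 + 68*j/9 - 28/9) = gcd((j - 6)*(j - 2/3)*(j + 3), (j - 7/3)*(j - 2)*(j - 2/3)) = j - 2/3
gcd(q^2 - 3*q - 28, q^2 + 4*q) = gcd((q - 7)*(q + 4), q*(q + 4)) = q + 4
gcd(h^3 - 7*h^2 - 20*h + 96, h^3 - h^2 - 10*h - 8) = 1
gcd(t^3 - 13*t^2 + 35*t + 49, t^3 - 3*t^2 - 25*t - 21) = t^2 - 6*t - 7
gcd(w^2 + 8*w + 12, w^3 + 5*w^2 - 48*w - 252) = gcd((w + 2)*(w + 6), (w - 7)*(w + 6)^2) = w + 6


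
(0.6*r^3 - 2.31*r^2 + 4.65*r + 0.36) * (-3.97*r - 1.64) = -2.382*r^4 + 8.1867*r^3 - 14.6721*r^2 - 9.0552*r - 0.5904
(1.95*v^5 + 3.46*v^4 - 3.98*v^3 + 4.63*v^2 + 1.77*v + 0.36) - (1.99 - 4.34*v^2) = 1.95*v^5 + 3.46*v^4 - 3.98*v^3 + 8.97*v^2 + 1.77*v - 1.63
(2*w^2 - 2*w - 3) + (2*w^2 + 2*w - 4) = 4*w^2 - 7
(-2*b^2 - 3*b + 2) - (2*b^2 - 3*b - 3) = 5 - 4*b^2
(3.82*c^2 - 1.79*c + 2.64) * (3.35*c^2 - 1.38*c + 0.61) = 12.797*c^4 - 11.2681*c^3 + 13.6444*c^2 - 4.7351*c + 1.6104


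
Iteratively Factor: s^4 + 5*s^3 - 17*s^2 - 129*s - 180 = (s + 3)*(s^3 + 2*s^2 - 23*s - 60) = (s + 3)^2*(s^2 - s - 20) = (s + 3)^2*(s + 4)*(s - 5)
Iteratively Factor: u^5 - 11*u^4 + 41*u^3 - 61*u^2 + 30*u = (u - 3)*(u^4 - 8*u^3 + 17*u^2 - 10*u) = u*(u - 3)*(u^3 - 8*u^2 + 17*u - 10) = u*(u - 5)*(u - 3)*(u^2 - 3*u + 2) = u*(u - 5)*(u - 3)*(u - 1)*(u - 2)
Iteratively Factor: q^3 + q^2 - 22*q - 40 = (q + 2)*(q^2 - q - 20) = (q + 2)*(q + 4)*(q - 5)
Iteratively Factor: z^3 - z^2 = (z)*(z^2 - z) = z^2*(z - 1)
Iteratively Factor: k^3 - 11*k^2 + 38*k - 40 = (k - 5)*(k^2 - 6*k + 8) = (k - 5)*(k - 4)*(k - 2)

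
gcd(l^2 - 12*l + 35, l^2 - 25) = l - 5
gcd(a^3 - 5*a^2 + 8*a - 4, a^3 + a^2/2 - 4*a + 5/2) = a - 1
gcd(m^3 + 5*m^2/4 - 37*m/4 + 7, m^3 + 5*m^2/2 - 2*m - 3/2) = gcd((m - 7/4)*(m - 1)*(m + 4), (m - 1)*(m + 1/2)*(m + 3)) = m - 1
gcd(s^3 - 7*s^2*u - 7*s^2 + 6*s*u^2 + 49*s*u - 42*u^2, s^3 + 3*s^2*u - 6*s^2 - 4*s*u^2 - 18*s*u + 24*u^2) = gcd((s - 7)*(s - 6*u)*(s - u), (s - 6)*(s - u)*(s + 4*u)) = s - u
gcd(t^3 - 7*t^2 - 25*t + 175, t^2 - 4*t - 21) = t - 7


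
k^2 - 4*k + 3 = (k - 3)*(k - 1)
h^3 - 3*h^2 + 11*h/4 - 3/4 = (h - 3/2)*(h - 1)*(h - 1/2)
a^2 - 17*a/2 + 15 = (a - 6)*(a - 5/2)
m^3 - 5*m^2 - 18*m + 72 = (m - 6)*(m - 3)*(m + 4)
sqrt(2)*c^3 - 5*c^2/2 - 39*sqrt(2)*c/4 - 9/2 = (c - 3*sqrt(2))*(c + 3*sqrt(2)/2)*(sqrt(2)*c + 1/2)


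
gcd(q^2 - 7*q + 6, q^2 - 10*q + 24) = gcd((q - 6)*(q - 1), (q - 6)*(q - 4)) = q - 6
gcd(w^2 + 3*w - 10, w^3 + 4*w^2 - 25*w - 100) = w + 5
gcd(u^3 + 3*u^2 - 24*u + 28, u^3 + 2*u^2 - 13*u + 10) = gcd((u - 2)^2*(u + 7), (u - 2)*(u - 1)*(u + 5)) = u - 2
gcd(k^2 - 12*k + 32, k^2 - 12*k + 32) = k^2 - 12*k + 32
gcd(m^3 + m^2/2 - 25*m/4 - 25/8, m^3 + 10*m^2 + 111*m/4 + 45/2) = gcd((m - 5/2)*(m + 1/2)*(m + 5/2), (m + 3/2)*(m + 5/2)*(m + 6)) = m + 5/2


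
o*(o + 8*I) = o^2 + 8*I*o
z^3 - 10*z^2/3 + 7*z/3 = z*(z - 7/3)*(z - 1)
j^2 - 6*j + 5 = (j - 5)*(j - 1)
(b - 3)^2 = b^2 - 6*b + 9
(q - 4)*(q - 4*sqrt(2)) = q^2 - 4*sqrt(2)*q - 4*q + 16*sqrt(2)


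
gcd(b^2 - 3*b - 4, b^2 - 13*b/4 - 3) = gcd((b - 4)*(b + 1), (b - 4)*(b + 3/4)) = b - 4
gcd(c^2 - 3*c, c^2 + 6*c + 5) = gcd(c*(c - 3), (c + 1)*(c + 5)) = 1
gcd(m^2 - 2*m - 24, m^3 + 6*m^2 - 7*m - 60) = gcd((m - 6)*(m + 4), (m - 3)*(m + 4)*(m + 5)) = m + 4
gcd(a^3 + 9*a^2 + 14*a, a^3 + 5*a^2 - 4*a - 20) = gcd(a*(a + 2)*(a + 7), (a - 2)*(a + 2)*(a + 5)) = a + 2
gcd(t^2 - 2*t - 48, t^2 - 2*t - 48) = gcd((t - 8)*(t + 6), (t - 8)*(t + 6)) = t^2 - 2*t - 48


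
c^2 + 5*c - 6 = (c - 1)*(c + 6)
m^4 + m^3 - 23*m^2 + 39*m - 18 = (m - 3)*(m - 1)^2*(m + 6)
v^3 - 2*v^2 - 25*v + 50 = (v - 5)*(v - 2)*(v + 5)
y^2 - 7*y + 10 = (y - 5)*(y - 2)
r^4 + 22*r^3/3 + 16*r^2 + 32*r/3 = r*(r + 4/3)*(r + 2)*(r + 4)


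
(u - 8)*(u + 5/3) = u^2 - 19*u/3 - 40/3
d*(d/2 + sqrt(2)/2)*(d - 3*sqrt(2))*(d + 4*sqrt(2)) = d^4/2 + sqrt(2)*d^3 - 11*d^2 - 12*sqrt(2)*d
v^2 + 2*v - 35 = (v - 5)*(v + 7)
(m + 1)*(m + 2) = m^2 + 3*m + 2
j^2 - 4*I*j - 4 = (j - 2*I)^2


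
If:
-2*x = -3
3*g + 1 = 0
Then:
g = -1/3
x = 3/2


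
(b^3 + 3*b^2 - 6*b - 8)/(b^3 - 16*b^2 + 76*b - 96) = (b^2 + 5*b + 4)/(b^2 - 14*b + 48)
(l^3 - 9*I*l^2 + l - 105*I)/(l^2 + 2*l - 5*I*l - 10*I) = (l^2 - 4*I*l + 21)/(l + 2)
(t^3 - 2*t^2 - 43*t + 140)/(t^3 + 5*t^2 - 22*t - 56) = (t - 5)/(t + 2)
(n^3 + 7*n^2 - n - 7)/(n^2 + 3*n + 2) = (n^2 + 6*n - 7)/(n + 2)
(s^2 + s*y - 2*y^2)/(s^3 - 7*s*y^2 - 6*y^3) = (-s + y)/(-s^2 + 2*s*y + 3*y^2)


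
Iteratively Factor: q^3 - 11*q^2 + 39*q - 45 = (q - 5)*(q^2 - 6*q + 9) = (q - 5)*(q - 3)*(q - 3)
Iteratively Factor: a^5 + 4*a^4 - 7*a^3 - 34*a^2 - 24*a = (a)*(a^4 + 4*a^3 - 7*a^2 - 34*a - 24) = a*(a + 4)*(a^3 - 7*a - 6) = a*(a + 2)*(a + 4)*(a^2 - 2*a - 3) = a*(a + 1)*(a + 2)*(a + 4)*(a - 3)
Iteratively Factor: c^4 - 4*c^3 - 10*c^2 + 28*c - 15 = (c - 5)*(c^3 + c^2 - 5*c + 3) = (c - 5)*(c - 1)*(c^2 + 2*c - 3) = (c - 5)*(c - 1)^2*(c + 3)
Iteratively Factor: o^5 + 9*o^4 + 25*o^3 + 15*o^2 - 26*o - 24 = (o + 3)*(o^4 + 6*o^3 + 7*o^2 - 6*o - 8) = (o + 1)*(o + 3)*(o^3 + 5*o^2 + 2*o - 8) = (o - 1)*(o + 1)*(o + 3)*(o^2 + 6*o + 8) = (o - 1)*(o + 1)*(o + 3)*(o + 4)*(o + 2)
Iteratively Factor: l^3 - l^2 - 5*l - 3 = (l + 1)*(l^2 - 2*l - 3) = (l - 3)*(l + 1)*(l + 1)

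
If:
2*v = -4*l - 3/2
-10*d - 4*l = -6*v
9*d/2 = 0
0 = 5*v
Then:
No Solution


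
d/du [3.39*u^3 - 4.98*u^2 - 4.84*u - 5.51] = 10.17*u^2 - 9.96*u - 4.84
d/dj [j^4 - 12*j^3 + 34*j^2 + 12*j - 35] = 4*j^3 - 36*j^2 + 68*j + 12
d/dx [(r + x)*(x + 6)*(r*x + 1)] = r*(r + x)*(x + 6) + (r + x)*(r*x + 1) + (x + 6)*(r*x + 1)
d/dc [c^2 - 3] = 2*c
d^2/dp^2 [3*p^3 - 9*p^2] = 18*p - 18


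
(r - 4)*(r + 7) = r^2 + 3*r - 28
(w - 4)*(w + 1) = w^2 - 3*w - 4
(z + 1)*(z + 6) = z^2 + 7*z + 6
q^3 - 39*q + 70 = (q - 5)*(q - 2)*(q + 7)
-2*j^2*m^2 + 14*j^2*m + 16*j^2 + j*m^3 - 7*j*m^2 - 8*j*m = (-2*j + m)*(m - 8)*(j*m + j)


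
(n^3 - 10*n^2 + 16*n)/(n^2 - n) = (n^2 - 10*n + 16)/(n - 1)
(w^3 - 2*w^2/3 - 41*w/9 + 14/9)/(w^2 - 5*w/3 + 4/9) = (3*w^2 - w - 14)/(3*w - 4)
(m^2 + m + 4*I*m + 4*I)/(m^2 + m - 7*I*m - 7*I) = (m + 4*I)/(m - 7*I)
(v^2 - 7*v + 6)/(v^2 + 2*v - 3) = (v - 6)/(v + 3)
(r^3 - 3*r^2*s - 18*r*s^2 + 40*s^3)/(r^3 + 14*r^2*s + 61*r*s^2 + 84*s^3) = (r^2 - 7*r*s + 10*s^2)/(r^2 + 10*r*s + 21*s^2)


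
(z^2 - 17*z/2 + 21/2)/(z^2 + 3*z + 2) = (2*z^2 - 17*z + 21)/(2*(z^2 + 3*z + 2))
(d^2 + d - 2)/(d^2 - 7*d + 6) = (d + 2)/(d - 6)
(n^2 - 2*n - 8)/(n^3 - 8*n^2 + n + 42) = (n - 4)/(n^2 - 10*n + 21)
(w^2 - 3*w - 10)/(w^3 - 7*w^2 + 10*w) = (w + 2)/(w*(w - 2))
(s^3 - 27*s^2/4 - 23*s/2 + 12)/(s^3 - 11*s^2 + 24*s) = (4*s^2 + 5*s - 6)/(4*s*(s - 3))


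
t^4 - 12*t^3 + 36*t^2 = t^2*(t - 6)^2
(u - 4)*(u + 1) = u^2 - 3*u - 4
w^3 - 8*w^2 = w^2*(w - 8)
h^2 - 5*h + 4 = (h - 4)*(h - 1)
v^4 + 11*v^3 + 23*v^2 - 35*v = v*(v - 1)*(v + 5)*(v + 7)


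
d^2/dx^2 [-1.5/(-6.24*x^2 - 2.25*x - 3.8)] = (-116.8128*x^2 - 42.12*x + 1.5*(12.48*x + 2.25)*(24.96*x + 4.5) - 71.136)/(6.24*x^2 + 2.25*x + 3.8)^3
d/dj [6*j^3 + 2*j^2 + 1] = 2*j*(9*j + 2)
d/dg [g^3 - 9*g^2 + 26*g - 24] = 3*g^2 - 18*g + 26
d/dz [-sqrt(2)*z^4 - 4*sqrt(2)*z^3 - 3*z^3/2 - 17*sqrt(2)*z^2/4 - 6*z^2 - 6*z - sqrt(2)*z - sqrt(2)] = -4*sqrt(2)*z^3 - 12*sqrt(2)*z^2 - 9*z^2/2 - 17*sqrt(2)*z/2 - 12*z - 6 - sqrt(2)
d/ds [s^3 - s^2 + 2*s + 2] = 3*s^2 - 2*s + 2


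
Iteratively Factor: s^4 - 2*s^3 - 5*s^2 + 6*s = (s - 1)*(s^3 - s^2 - 6*s) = (s - 3)*(s - 1)*(s^2 + 2*s) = (s - 3)*(s - 1)*(s + 2)*(s)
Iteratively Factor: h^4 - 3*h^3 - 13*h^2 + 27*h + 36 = (h + 3)*(h^3 - 6*h^2 + 5*h + 12) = (h + 1)*(h + 3)*(h^2 - 7*h + 12) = (h - 4)*(h + 1)*(h + 3)*(h - 3)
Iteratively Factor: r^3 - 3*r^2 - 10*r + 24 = (r - 2)*(r^2 - r - 12) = (r - 2)*(r + 3)*(r - 4)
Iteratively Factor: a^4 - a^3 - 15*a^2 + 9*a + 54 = (a - 3)*(a^3 + 2*a^2 - 9*a - 18) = (a - 3)^2*(a^2 + 5*a + 6) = (a - 3)^2*(a + 3)*(a + 2)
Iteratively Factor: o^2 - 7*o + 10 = (o - 2)*(o - 5)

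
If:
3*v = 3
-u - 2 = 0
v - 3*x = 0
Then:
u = -2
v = 1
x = 1/3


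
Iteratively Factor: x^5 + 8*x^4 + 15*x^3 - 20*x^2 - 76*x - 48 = (x - 2)*(x^4 + 10*x^3 + 35*x^2 + 50*x + 24) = (x - 2)*(x + 4)*(x^3 + 6*x^2 + 11*x + 6) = (x - 2)*(x + 1)*(x + 4)*(x^2 + 5*x + 6) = (x - 2)*(x + 1)*(x + 3)*(x + 4)*(x + 2)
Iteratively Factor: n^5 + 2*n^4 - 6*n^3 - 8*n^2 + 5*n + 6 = (n - 1)*(n^4 + 3*n^3 - 3*n^2 - 11*n - 6) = (n - 1)*(n + 1)*(n^3 + 2*n^2 - 5*n - 6) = (n - 1)*(n + 1)^2*(n^2 + n - 6) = (n - 1)*(n + 1)^2*(n + 3)*(n - 2)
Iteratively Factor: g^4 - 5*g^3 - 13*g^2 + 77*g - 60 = (g - 5)*(g^3 - 13*g + 12) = (g - 5)*(g + 4)*(g^2 - 4*g + 3) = (g - 5)*(g - 1)*(g + 4)*(g - 3)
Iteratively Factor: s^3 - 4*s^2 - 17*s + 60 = (s - 3)*(s^2 - s - 20) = (s - 3)*(s + 4)*(s - 5)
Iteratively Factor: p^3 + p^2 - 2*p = (p - 1)*(p^2 + 2*p) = (p - 1)*(p + 2)*(p)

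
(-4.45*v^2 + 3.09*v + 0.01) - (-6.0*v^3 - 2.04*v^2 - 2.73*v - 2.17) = 6.0*v^3 - 2.41*v^2 + 5.82*v + 2.18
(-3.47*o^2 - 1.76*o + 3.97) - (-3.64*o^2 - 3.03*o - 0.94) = 0.17*o^2 + 1.27*o + 4.91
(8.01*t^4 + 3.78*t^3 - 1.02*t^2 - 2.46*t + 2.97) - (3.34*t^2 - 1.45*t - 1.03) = 8.01*t^4 + 3.78*t^3 - 4.36*t^2 - 1.01*t + 4.0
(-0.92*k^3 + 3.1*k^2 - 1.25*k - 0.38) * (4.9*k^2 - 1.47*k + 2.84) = -4.508*k^5 + 16.5424*k^4 - 13.2948*k^3 + 8.7795*k^2 - 2.9914*k - 1.0792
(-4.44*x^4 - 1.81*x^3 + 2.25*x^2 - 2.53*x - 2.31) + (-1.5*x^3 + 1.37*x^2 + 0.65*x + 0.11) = -4.44*x^4 - 3.31*x^3 + 3.62*x^2 - 1.88*x - 2.2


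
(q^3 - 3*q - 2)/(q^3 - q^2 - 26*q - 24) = (q^2 - q - 2)/(q^2 - 2*q - 24)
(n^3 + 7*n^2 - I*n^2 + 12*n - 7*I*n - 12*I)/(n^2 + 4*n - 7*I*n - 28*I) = (n^2 + n*(3 - I) - 3*I)/(n - 7*I)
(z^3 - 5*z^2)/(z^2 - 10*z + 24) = z^2*(z - 5)/(z^2 - 10*z + 24)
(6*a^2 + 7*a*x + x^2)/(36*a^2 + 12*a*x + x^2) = (a + x)/(6*a + x)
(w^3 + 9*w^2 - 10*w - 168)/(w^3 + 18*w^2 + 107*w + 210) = (w - 4)/(w + 5)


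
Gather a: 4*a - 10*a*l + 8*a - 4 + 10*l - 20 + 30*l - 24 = a*(12 - 10*l) + 40*l - 48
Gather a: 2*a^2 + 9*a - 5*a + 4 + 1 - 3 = 2*a^2 + 4*a + 2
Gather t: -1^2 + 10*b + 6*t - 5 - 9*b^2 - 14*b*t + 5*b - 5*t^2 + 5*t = -9*b^2 + 15*b - 5*t^2 + t*(11 - 14*b) - 6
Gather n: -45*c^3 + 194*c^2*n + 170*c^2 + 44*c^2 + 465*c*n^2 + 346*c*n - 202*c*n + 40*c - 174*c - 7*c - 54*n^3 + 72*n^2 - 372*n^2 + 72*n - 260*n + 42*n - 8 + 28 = -45*c^3 + 214*c^2 - 141*c - 54*n^3 + n^2*(465*c - 300) + n*(194*c^2 + 144*c - 146) + 20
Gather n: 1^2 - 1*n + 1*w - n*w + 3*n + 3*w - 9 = n*(2 - w) + 4*w - 8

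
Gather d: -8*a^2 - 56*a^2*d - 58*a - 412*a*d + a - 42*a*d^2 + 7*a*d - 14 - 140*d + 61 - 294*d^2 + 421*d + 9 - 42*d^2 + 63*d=-8*a^2 - 57*a + d^2*(-42*a - 336) + d*(-56*a^2 - 405*a + 344) + 56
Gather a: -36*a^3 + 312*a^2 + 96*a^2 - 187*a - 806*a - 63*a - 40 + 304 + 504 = -36*a^3 + 408*a^2 - 1056*a + 768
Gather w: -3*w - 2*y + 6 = -3*w - 2*y + 6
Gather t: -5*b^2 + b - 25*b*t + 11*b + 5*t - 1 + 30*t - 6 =-5*b^2 + 12*b + t*(35 - 25*b) - 7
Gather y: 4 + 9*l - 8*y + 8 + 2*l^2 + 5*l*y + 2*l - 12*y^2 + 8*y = 2*l^2 + 5*l*y + 11*l - 12*y^2 + 12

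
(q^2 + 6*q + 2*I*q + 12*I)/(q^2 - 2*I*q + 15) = (q^2 + 2*q*(3 + I) + 12*I)/(q^2 - 2*I*q + 15)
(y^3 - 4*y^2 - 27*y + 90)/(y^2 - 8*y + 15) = (y^2 - y - 30)/(y - 5)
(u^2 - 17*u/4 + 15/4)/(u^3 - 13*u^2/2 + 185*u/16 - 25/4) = 4*(u - 3)/(4*u^2 - 21*u + 20)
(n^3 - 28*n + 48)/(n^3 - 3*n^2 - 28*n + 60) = (n^2 + 2*n - 24)/(n^2 - n - 30)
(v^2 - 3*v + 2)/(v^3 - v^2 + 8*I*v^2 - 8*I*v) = (v - 2)/(v*(v + 8*I))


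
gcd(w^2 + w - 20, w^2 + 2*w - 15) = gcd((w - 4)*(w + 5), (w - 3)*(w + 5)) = w + 5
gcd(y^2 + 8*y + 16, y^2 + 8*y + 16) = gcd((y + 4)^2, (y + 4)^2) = y^2 + 8*y + 16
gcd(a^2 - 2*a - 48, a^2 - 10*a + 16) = a - 8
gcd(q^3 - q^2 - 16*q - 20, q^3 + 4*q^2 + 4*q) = q^2 + 4*q + 4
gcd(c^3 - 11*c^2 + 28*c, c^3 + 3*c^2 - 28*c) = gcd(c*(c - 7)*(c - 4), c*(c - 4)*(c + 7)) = c^2 - 4*c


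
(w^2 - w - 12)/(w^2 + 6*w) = (w^2 - w - 12)/(w*(w + 6))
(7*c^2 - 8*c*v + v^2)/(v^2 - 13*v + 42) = (7*c^2 - 8*c*v + v^2)/(v^2 - 13*v + 42)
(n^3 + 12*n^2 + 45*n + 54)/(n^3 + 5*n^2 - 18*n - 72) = (n + 3)/(n - 4)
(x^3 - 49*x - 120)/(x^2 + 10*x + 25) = (x^2 - 5*x - 24)/(x + 5)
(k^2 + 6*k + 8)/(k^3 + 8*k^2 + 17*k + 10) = (k + 4)/(k^2 + 6*k + 5)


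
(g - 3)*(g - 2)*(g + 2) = g^3 - 3*g^2 - 4*g + 12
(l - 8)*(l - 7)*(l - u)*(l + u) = l^4 - 15*l^3 - l^2*u^2 + 56*l^2 + 15*l*u^2 - 56*u^2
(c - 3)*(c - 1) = c^2 - 4*c + 3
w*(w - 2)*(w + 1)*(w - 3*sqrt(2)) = w^4 - 3*sqrt(2)*w^3 - w^3 - 2*w^2 + 3*sqrt(2)*w^2 + 6*sqrt(2)*w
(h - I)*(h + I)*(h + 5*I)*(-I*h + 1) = -I*h^4 + 6*h^3 + 4*I*h^2 + 6*h + 5*I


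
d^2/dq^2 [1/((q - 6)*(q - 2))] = 2*((q - 6)^2 + (q - 6)*(q - 2) + (q - 2)^2)/((q - 6)^3*(q - 2)^3)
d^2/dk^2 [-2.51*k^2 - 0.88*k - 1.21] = -5.02000000000000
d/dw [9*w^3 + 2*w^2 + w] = 27*w^2 + 4*w + 1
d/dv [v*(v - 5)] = 2*v - 5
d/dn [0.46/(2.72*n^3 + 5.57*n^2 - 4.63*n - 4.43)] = (-3.7536*n^2 - 5.1244*n + 2.1298)/(2.72*n^3 + 5.57*n^2 - 4.63*n - 4.43)^2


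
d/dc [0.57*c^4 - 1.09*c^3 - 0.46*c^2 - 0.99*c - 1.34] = 2.28*c^3 - 3.27*c^2 - 0.92*c - 0.99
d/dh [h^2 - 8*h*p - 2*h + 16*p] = 2*h - 8*p - 2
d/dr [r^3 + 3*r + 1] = 3*r^2 + 3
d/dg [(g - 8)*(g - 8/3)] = 2*g - 32/3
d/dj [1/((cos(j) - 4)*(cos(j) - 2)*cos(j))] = (3*sin(j) + 8*sin(j)/cos(j)^2 - 12*tan(j))/((cos(j) - 4)^2*(cos(j) - 2)^2)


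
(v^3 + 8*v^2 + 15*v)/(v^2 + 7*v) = (v^2 + 8*v + 15)/(v + 7)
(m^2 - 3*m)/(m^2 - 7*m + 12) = m/(m - 4)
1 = 1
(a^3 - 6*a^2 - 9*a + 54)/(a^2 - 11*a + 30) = (a^2 - 9)/(a - 5)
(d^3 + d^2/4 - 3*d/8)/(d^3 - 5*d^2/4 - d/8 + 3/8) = d*(8*d^2 + 2*d - 3)/(8*d^3 - 10*d^2 - d + 3)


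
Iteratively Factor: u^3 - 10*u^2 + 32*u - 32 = (u - 2)*(u^2 - 8*u + 16) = (u - 4)*(u - 2)*(u - 4)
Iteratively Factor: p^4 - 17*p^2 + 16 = (p - 1)*(p^3 + p^2 - 16*p - 16) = (p - 1)*(p + 4)*(p^2 - 3*p - 4) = (p - 1)*(p + 1)*(p + 4)*(p - 4)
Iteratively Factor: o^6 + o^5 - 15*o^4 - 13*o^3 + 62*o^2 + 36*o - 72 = (o - 2)*(o^5 + 3*o^4 - 9*o^3 - 31*o^2 + 36) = (o - 2)*(o + 3)*(o^4 - 9*o^2 - 4*o + 12) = (o - 2)*(o + 2)*(o + 3)*(o^3 - 2*o^2 - 5*o + 6) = (o - 2)*(o - 1)*(o + 2)*(o + 3)*(o^2 - o - 6) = (o - 3)*(o - 2)*(o - 1)*(o + 2)*(o + 3)*(o + 2)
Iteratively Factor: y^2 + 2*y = (y + 2)*(y)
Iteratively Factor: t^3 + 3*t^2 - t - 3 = (t - 1)*(t^2 + 4*t + 3) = (t - 1)*(t + 3)*(t + 1)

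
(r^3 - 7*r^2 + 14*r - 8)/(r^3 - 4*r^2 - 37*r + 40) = (r^2 - 6*r + 8)/(r^2 - 3*r - 40)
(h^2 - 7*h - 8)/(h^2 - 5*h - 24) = (h + 1)/(h + 3)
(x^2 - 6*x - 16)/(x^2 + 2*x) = (x - 8)/x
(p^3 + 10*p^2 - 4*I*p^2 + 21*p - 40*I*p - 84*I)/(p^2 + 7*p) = p + 3 - 4*I - 12*I/p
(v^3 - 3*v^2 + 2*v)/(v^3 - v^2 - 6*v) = (-v^2 + 3*v - 2)/(-v^2 + v + 6)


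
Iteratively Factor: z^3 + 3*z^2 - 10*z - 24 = (z + 4)*(z^2 - z - 6) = (z + 2)*(z + 4)*(z - 3)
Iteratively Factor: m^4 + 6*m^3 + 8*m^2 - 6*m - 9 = (m + 1)*(m^3 + 5*m^2 + 3*m - 9) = (m + 1)*(m + 3)*(m^2 + 2*m - 3) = (m - 1)*(m + 1)*(m + 3)*(m + 3)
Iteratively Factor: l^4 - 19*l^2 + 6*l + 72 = (l + 2)*(l^3 - 2*l^2 - 15*l + 36) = (l - 3)*(l + 2)*(l^2 + l - 12) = (l - 3)*(l + 2)*(l + 4)*(l - 3)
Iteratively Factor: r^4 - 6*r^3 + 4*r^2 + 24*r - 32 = (r - 4)*(r^3 - 2*r^2 - 4*r + 8) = (r - 4)*(r - 2)*(r^2 - 4) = (r - 4)*(r - 2)*(r + 2)*(r - 2)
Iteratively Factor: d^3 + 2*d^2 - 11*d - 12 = (d - 3)*(d^2 + 5*d + 4) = (d - 3)*(d + 1)*(d + 4)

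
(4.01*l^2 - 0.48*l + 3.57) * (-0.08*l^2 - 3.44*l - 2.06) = -0.3208*l^4 - 13.756*l^3 - 6.895*l^2 - 11.292*l - 7.3542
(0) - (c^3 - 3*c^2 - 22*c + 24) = -c^3 + 3*c^2 + 22*c - 24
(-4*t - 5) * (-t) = 4*t^2 + 5*t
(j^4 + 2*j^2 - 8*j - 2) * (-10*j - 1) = -10*j^5 - j^4 - 20*j^3 + 78*j^2 + 28*j + 2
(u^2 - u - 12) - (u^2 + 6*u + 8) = -7*u - 20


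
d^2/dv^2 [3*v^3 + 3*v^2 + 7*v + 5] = 18*v + 6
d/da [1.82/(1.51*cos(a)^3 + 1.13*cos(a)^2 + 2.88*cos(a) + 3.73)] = (8.2446*cos(a)^2 + 4.1132*cos(a) + 5.2416)*sin(a)/(1.51*cos(a)^3 + 1.13*cos(a)^2 + 2.88*cos(a) + 3.73)^2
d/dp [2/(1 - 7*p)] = 14/(7*p - 1)^2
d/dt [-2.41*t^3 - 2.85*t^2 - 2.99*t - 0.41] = -7.23*t^2 - 5.7*t - 2.99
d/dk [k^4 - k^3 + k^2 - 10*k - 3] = 4*k^3 - 3*k^2 + 2*k - 10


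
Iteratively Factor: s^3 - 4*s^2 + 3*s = (s)*(s^2 - 4*s + 3) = s*(s - 1)*(s - 3)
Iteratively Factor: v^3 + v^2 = (v)*(v^2 + v) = v^2*(v + 1)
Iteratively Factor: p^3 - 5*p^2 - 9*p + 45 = (p - 5)*(p^2 - 9) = (p - 5)*(p + 3)*(p - 3)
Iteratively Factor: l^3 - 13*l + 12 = (l - 1)*(l^2 + l - 12) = (l - 1)*(l + 4)*(l - 3)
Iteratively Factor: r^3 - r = (r - 1)*(r^2 + r) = r*(r - 1)*(r + 1)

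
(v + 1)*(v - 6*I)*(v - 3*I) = v^3 + v^2 - 9*I*v^2 - 18*v - 9*I*v - 18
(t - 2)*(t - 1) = t^2 - 3*t + 2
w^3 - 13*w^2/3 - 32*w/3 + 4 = (w - 6)*(w - 1/3)*(w + 2)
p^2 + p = p*(p + 1)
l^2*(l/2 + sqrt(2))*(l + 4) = l^4/2 + sqrt(2)*l^3 + 2*l^3 + 4*sqrt(2)*l^2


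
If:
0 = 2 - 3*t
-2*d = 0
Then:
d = 0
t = 2/3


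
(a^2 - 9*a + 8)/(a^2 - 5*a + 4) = (a - 8)/(a - 4)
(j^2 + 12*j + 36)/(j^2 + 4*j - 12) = (j + 6)/(j - 2)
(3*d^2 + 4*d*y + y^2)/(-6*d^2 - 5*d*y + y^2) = (3*d + y)/(-6*d + y)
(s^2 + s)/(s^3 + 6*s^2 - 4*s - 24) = s*(s + 1)/(s^3 + 6*s^2 - 4*s - 24)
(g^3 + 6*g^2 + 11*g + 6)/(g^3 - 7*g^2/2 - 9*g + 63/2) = 2*(g^2 + 3*g + 2)/(2*g^2 - 13*g + 21)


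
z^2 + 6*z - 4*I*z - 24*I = (z + 6)*(z - 4*I)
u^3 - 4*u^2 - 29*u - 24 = (u - 8)*(u + 1)*(u + 3)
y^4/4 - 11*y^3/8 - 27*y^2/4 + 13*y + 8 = (y/4 + 1)*(y - 8)*(y - 2)*(y + 1/2)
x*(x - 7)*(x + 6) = x^3 - x^2 - 42*x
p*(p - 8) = p^2 - 8*p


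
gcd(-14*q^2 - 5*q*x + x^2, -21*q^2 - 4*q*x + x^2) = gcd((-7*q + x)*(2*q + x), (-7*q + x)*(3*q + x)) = -7*q + x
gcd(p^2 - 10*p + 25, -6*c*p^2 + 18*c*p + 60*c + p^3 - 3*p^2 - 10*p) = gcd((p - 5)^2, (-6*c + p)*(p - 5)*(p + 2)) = p - 5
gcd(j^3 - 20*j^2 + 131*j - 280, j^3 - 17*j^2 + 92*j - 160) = j^2 - 13*j + 40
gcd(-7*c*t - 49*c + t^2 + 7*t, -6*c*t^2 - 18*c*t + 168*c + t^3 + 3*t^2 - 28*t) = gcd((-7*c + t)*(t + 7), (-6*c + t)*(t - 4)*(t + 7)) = t + 7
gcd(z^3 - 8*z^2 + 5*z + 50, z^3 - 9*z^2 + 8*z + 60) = z^2 - 3*z - 10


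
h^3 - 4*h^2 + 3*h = h*(h - 3)*(h - 1)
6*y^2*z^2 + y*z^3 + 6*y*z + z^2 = z*(6*y + z)*(y*z + 1)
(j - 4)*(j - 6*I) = j^2 - 4*j - 6*I*j + 24*I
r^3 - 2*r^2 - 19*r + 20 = (r - 5)*(r - 1)*(r + 4)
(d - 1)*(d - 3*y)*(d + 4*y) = d^3 + d^2*y - d^2 - 12*d*y^2 - d*y + 12*y^2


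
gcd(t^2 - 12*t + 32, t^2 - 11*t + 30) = 1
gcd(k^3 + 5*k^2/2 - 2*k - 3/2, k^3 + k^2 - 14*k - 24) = k + 3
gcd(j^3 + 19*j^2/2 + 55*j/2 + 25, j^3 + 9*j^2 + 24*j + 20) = j^2 + 7*j + 10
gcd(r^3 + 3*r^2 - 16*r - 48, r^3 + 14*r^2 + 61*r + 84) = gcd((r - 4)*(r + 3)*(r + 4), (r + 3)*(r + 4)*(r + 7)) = r^2 + 7*r + 12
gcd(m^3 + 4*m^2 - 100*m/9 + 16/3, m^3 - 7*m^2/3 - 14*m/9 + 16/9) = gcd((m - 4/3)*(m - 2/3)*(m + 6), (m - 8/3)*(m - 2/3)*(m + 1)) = m - 2/3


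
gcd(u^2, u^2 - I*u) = u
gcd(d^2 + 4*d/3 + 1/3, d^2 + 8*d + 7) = d + 1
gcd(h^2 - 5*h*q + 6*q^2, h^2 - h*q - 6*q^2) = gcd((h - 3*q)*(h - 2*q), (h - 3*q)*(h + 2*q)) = -h + 3*q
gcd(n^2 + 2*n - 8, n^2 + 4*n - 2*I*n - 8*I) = n + 4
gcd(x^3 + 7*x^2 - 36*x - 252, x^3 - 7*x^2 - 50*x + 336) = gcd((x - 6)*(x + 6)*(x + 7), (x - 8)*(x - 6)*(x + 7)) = x^2 + x - 42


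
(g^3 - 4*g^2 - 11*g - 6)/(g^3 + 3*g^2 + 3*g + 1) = (g - 6)/(g + 1)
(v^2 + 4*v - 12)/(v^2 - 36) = (v - 2)/(v - 6)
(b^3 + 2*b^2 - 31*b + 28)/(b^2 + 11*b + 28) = (b^2 - 5*b + 4)/(b + 4)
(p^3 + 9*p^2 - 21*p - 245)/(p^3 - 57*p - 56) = (p^2 + 2*p - 35)/(p^2 - 7*p - 8)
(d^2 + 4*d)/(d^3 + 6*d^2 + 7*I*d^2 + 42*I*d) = (d + 4)/(d^2 + d*(6 + 7*I) + 42*I)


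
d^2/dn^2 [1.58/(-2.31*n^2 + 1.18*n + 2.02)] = (-16.862076*n^2 + 8.613528*n + 1.58*(4.62*n - 1.18)*(9.24*n - 2.36) + 14.745192)/(-2.31*n^2 + 1.18*n + 2.02)^3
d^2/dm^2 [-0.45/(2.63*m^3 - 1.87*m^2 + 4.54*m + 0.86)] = ((7.101*m - 1.683)*(2.63*m^3 - 1.87*m^2 + 4.54*m + 0.86) - 0.45*(7.89*m^2 - 3.74*m + 4.54)*(15.78*m^2 - 7.48*m + 9.08))/(2.63*m^3 - 1.87*m^2 + 4.54*m + 0.86)^3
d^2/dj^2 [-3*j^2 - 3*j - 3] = -6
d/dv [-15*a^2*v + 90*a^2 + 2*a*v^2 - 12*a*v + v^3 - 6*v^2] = -15*a^2 + 4*a*v - 12*a + 3*v^2 - 12*v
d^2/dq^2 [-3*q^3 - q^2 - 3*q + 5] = -18*q - 2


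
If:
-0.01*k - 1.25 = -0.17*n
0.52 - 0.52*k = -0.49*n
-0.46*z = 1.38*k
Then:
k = 8.39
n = 7.85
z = -25.18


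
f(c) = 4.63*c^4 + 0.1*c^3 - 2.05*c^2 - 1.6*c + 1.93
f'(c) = 18.52*c^3 + 0.3*c^2 - 4.1*c - 1.6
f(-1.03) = 6.50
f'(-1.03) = -17.30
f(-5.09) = 3051.57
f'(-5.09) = -2415.23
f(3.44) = 624.60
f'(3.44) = 741.75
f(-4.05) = 1213.81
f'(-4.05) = -1210.36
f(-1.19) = 10.05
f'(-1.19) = -27.51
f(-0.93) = 5.03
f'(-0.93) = -12.42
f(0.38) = 1.13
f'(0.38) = -2.10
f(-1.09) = 7.64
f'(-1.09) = -20.76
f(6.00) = 5940.61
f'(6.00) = 3984.92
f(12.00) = 95868.01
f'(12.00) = 31994.96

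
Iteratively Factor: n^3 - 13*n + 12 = (n - 3)*(n^2 + 3*n - 4) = (n - 3)*(n + 4)*(n - 1)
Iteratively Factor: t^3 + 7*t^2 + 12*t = (t + 3)*(t^2 + 4*t) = (t + 3)*(t + 4)*(t)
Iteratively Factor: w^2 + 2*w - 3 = (w - 1)*(w + 3)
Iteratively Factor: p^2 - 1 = (p - 1)*(p + 1)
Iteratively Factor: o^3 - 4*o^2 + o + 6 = (o - 2)*(o^2 - 2*o - 3) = (o - 3)*(o - 2)*(o + 1)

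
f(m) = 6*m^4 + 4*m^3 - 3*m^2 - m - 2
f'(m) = 24*m^3 + 12*m^2 - 6*m - 1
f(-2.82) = 266.70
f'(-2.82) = -426.87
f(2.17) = 155.62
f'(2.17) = 287.73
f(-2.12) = 69.72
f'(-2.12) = -163.02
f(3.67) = 1240.11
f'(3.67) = 1324.95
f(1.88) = 87.05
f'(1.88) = 189.60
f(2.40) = 232.68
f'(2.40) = 385.50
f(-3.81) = 1001.34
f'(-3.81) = -1131.30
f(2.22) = 170.49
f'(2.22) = 307.41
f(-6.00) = 6808.00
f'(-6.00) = -4717.00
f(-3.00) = 352.00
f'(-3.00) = -523.00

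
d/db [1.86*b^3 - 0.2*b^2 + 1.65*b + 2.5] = 5.58*b^2 - 0.4*b + 1.65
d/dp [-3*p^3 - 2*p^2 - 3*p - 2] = -9*p^2 - 4*p - 3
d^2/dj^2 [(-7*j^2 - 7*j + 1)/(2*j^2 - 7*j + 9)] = 2*(-126*j^3 + 390*j^2 + 336*j - 977)/(8*j^6 - 84*j^5 + 402*j^4 - 1099*j^3 + 1809*j^2 - 1701*j + 729)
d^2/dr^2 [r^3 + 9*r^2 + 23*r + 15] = 6*r + 18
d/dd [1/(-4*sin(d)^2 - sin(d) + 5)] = (8*sin(d) + 1)*cos(d)/(4*sin(d)^2 + sin(d) - 5)^2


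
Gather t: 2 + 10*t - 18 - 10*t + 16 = 0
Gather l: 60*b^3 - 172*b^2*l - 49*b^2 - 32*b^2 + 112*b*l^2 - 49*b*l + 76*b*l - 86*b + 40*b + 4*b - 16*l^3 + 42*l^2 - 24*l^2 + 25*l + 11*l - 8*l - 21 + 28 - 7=60*b^3 - 81*b^2 - 42*b - 16*l^3 + l^2*(112*b + 18) + l*(-172*b^2 + 27*b + 28)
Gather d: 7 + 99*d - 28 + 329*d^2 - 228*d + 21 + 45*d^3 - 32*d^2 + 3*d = 45*d^3 + 297*d^2 - 126*d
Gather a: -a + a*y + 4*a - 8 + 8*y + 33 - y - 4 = a*(y + 3) + 7*y + 21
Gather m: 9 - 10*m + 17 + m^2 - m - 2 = m^2 - 11*m + 24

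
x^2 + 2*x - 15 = (x - 3)*(x + 5)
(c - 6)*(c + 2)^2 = c^3 - 2*c^2 - 20*c - 24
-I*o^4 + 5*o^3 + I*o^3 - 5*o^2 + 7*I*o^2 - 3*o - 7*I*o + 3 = (o + I)^2*(o + 3*I)*(-I*o + I)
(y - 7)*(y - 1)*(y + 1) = y^3 - 7*y^2 - y + 7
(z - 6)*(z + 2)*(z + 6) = z^3 + 2*z^2 - 36*z - 72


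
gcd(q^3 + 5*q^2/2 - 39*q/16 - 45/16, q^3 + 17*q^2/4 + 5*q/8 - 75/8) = q^2 + 7*q/4 - 15/4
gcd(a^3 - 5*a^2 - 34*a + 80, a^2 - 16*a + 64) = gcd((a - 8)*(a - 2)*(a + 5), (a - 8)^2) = a - 8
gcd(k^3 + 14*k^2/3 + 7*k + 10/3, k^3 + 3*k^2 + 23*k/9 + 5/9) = k^2 + 8*k/3 + 5/3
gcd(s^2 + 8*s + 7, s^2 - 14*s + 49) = 1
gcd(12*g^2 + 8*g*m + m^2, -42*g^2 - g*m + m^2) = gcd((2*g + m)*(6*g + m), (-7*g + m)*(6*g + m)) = 6*g + m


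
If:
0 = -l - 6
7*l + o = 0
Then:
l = -6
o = 42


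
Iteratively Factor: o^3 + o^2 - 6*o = (o - 2)*(o^2 + 3*o) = o*(o - 2)*(o + 3)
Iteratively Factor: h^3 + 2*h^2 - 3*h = (h - 1)*(h^2 + 3*h) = (h - 1)*(h + 3)*(h)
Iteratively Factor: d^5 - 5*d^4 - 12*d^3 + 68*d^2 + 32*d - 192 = (d + 3)*(d^4 - 8*d^3 + 12*d^2 + 32*d - 64) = (d - 2)*(d + 3)*(d^3 - 6*d^2 + 32) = (d - 4)*(d - 2)*(d + 3)*(d^2 - 2*d - 8) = (d - 4)*(d - 2)*(d + 2)*(d + 3)*(d - 4)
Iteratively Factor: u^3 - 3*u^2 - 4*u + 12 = (u - 3)*(u^2 - 4) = (u - 3)*(u - 2)*(u + 2)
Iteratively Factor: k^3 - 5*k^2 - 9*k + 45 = (k - 3)*(k^2 - 2*k - 15) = (k - 5)*(k - 3)*(k + 3)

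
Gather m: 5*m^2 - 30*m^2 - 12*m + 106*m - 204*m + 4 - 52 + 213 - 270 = -25*m^2 - 110*m - 105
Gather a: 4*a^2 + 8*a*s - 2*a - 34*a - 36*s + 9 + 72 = 4*a^2 + a*(8*s - 36) - 36*s + 81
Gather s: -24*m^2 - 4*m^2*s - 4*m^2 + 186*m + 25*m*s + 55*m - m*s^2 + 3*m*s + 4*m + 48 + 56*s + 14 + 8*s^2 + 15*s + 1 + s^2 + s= -28*m^2 + 245*m + s^2*(9 - m) + s*(-4*m^2 + 28*m + 72) + 63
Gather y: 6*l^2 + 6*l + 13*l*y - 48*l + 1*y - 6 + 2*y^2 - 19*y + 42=6*l^2 - 42*l + 2*y^2 + y*(13*l - 18) + 36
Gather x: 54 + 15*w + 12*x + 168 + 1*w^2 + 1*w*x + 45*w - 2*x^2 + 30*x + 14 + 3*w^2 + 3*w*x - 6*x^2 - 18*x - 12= 4*w^2 + 60*w - 8*x^2 + x*(4*w + 24) + 224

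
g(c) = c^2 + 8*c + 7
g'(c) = 2*c + 8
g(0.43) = 10.62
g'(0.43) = 8.86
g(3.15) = 42.12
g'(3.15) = 14.30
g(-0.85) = 0.92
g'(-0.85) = 6.30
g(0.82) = 14.23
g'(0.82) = 9.64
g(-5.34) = -7.20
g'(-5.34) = -2.68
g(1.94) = 26.28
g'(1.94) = 11.88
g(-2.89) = -7.77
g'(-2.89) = 2.22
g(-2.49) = -6.72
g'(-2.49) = 3.02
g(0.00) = 7.00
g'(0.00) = 8.00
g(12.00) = 247.00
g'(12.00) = 32.00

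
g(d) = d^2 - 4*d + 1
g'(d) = 2*d - 4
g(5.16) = 6.99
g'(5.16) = 6.32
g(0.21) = 0.20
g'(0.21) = -3.58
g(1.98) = -3.00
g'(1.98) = -0.04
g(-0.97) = 5.82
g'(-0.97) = -5.94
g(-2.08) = 13.65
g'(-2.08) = -8.16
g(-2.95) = 21.50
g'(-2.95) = -9.90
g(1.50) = -2.75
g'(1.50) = -1.00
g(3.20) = -1.56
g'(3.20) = 2.40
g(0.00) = 1.00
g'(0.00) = -4.00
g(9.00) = 46.00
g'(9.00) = 14.00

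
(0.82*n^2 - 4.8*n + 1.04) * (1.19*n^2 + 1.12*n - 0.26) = 0.9758*n^4 - 4.7936*n^3 - 4.3516*n^2 + 2.4128*n - 0.2704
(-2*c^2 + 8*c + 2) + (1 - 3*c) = -2*c^2 + 5*c + 3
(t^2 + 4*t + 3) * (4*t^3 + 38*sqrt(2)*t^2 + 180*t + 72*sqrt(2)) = 4*t^5 + 16*t^4 + 38*sqrt(2)*t^4 + 192*t^3 + 152*sqrt(2)*t^3 + 186*sqrt(2)*t^2 + 720*t^2 + 288*sqrt(2)*t + 540*t + 216*sqrt(2)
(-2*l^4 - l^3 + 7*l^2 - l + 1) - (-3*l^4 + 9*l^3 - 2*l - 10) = l^4 - 10*l^3 + 7*l^2 + l + 11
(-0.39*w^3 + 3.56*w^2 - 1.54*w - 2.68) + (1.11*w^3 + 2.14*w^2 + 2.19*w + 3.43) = 0.72*w^3 + 5.7*w^2 + 0.65*w + 0.75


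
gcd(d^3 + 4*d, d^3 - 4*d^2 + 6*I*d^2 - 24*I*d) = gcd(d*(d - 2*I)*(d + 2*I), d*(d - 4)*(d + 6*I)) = d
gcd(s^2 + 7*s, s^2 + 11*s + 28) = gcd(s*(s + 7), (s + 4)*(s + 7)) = s + 7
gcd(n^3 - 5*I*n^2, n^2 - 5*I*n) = n^2 - 5*I*n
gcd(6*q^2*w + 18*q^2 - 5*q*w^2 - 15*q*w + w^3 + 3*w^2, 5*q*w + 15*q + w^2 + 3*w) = w + 3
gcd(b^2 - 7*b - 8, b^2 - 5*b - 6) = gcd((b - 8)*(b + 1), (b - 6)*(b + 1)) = b + 1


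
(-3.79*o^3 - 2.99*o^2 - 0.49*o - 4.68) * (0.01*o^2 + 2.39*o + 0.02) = -0.0379*o^5 - 9.088*o^4 - 7.2268*o^3 - 1.2777*o^2 - 11.195*o - 0.0936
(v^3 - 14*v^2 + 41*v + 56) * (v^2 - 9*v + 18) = v^5 - 23*v^4 + 185*v^3 - 565*v^2 + 234*v + 1008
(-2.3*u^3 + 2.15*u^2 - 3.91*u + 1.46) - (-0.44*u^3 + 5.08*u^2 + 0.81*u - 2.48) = -1.86*u^3 - 2.93*u^2 - 4.72*u + 3.94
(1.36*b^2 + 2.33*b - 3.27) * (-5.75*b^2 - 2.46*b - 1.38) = -7.82*b^4 - 16.7431*b^3 + 11.1939*b^2 + 4.8288*b + 4.5126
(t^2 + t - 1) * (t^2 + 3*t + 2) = t^4 + 4*t^3 + 4*t^2 - t - 2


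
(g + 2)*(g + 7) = g^2 + 9*g + 14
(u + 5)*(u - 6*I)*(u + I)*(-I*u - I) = -I*u^4 - 5*u^3 - 6*I*u^3 - 30*u^2 - 11*I*u^2 - 25*u - 36*I*u - 30*I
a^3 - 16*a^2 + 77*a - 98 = (a - 7)^2*(a - 2)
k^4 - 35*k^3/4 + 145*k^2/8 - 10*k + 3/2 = (k - 6)*(k - 2)*(k - 1/2)*(k - 1/4)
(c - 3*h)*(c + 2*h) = c^2 - c*h - 6*h^2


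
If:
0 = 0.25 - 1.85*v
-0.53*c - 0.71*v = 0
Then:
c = -0.18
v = 0.14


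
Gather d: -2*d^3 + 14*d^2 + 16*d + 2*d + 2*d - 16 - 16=-2*d^3 + 14*d^2 + 20*d - 32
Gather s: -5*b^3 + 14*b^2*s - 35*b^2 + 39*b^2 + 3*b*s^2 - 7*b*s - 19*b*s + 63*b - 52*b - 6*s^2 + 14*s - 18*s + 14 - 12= -5*b^3 + 4*b^2 + 11*b + s^2*(3*b - 6) + s*(14*b^2 - 26*b - 4) + 2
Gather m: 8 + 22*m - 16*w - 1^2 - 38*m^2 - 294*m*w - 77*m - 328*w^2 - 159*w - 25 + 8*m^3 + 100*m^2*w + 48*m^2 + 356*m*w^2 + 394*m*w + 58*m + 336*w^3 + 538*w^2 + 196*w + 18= 8*m^3 + m^2*(100*w + 10) + m*(356*w^2 + 100*w + 3) + 336*w^3 + 210*w^2 + 21*w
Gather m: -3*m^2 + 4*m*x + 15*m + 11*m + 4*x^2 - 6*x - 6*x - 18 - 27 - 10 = -3*m^2 + m*(4*x + 26) + 4*x^2 - 12*x - 55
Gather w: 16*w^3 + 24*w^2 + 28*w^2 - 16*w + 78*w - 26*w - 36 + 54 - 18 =16*w^3 + 52*w^2 + 36*w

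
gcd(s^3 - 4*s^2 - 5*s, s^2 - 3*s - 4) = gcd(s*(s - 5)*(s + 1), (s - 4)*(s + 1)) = s + 1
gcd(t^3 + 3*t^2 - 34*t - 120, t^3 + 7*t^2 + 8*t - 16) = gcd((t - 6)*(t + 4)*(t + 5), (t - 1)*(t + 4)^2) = t + 4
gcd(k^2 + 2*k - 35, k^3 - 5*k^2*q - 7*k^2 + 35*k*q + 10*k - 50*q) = k - 5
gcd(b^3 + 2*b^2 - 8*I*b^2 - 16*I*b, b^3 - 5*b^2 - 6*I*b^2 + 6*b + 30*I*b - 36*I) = 1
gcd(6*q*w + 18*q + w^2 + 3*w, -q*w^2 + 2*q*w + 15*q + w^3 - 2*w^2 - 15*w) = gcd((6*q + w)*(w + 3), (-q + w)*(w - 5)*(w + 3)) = w + 3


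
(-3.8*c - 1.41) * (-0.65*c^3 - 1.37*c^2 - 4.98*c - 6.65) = 2.47*c^4 + 6.1225*c^3 + 20.8557*c^2 + 32.2918*c + 9.3765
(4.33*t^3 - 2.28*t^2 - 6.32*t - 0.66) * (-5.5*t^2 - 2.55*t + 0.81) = -23.815*t^5 + 1.4985*t^4 + 44.0813*t^3 + 17.8992*t^2 - 3.4362*t - 0.5346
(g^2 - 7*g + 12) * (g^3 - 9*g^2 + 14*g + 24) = g^5 - 16*g^4 + 89*g^3 - 182*g^2 + 288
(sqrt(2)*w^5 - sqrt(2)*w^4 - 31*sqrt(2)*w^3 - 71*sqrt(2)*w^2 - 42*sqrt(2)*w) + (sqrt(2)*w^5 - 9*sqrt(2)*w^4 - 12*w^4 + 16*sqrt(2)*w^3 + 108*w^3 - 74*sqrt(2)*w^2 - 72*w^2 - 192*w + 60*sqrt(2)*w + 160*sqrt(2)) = 2*sqrt(2)*w^5 - 10*sqrt(2)*w^4 - 12*w^4 - 15*sqrt(2)*w^3 + 108*w^3 - 145*sqrt(2)*w^2 - 72*w^2 - 192*w + 18*sqrt(2)*w + 160*sqrt(2)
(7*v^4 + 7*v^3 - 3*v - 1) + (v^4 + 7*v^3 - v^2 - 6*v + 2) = 8*v^4 + 14*v^3 - v^2 - 9*v + 1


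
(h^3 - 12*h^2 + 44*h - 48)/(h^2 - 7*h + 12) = (h^2 - 8*h + 12)/(h - 3)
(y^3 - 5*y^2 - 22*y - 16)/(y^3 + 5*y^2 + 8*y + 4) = (y - 8)/(y + 2)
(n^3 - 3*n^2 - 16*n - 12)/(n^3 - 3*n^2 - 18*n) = (n^2 + 3*n + 2)/(n*(n + 3))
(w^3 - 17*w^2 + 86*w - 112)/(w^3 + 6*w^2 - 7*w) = (w^3 - 17*w^2 + 86*w - 112)/(w*(w^2 + 6*w - 7))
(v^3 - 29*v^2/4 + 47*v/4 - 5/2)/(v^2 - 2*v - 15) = (4*v^2 - 9*v + 2)/(4*(v + 3))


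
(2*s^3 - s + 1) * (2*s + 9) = 4*s^4 + 18*s^3 - 2*s^2 - 7*s + 9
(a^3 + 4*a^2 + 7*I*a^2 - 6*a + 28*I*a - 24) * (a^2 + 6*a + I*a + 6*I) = a^5 + 10*a^4 + 8*I*a^4 + 11*a^3 + 80*I*a^3 - 130*a^2 + 186*I*a^2 - 312*a - 60*I*a - 144*I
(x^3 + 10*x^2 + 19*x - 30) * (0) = 0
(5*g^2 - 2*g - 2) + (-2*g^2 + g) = 3*g^2 - g - 2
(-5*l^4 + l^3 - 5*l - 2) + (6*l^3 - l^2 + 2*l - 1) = -5*l^4 + 7*l^3 - l^2 - 3*l - 3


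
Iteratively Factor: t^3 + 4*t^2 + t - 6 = (t + 2)*(t^2 + 2*t - 3) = (t - 1)*(t + 2)*(t + 3)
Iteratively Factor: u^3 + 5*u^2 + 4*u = (u + 1)*(u^2 + 4*u) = (u + 1)*(u + 4)*(u)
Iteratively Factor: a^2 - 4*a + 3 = (a - 3)*(a - 1)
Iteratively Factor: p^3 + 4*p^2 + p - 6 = (p + 2)*(p^2 + 2*p - 3) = (p + 2)*(p + 3)*(p - 1)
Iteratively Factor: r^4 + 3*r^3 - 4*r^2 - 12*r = (r + 2)*(r^3 + r^2 - 6*r) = r*(r + 2)*(r^2 + r - 6) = r*(r - 2)*(r + 2)*(r + 3)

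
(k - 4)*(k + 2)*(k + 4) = k^3 + 2*k^2 - 16*k - 32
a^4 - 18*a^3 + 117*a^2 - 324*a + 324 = (a - 6)^2*(a - 3)^2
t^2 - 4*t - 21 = (t - 7)*(t + 3)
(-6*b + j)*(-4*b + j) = 24*b^2 - 10*b*j + j^2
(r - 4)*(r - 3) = r^2 - 7*r + 12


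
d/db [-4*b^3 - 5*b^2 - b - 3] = -12*b^2 - 10*b - 1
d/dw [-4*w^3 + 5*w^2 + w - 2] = -12*w^2 + 10*w + 1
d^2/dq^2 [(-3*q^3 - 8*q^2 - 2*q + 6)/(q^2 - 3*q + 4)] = 2*(-41*q^3 + 222*q^2 - 174*q - 122)/(q^6 - 9*q^5 + 39*q^4 - 99*q^3 + 156*q^2 - 144*q + 64)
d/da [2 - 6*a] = -6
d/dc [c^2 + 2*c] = 2*c + 2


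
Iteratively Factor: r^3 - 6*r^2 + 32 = (r - 4)*(r^2 - 2*r - 8) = (r - 4)*(r + 2)*(r - 4)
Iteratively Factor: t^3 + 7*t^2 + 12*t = (t + 4)*(t^2 + 3*t) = t*(t + 4)*(t + 3)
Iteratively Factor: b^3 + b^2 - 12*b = (b + 4)*(b^2 - 3*b) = b*(b + 4)*(b - 3)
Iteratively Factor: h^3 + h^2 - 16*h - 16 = (h - 4)*(h^2 + 5*h + 4) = (h - 4)*(h + 1)*(h + 4)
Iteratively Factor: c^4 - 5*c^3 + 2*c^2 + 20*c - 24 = (c - 2)*(c^3 - 3*c^2 - 4*c + 12) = (c - 3)*(c - 2)*(c^2 - 4) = (c - 3)*(c - 2)*(c + 2)*(c - 2)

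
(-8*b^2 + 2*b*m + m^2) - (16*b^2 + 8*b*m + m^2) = -24*b^2 - 6*b*m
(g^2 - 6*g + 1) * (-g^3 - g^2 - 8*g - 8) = -g^5 + 5*g^4 - 3*g^3 + 39*g^2 + 40*g - 8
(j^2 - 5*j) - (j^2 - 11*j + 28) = 6*j - 28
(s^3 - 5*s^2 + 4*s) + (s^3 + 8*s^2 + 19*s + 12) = 2*s^3 + 3*s^2 + 23*s + 12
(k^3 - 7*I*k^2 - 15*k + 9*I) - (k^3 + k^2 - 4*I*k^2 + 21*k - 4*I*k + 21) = -k^2 - 3*I*k^2 - 36*k + 4*I*k - 21 + 9*I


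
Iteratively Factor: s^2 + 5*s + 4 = (s + 1)*(s + 4)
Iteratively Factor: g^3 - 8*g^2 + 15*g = (g - 3)*(g^2 - 5*g) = (g - 5)*(g - 3)*(g)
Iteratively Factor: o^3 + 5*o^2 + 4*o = (o + 4)*(o^2 + o) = (o + 1)*(o + 4)*(o)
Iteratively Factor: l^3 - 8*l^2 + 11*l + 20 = (l - 5)*(l^2 - 3*l - 4) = (l - 5)*(l - 4)*(l + 1)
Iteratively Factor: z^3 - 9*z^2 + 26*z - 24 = (z - 2)*(z^2 - 7*z + 12) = (z - 3)*(z - 2)*(z - 4)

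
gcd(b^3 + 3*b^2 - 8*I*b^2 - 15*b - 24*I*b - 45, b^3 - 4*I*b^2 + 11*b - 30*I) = b - 5*I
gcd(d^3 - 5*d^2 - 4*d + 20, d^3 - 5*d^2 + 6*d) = d - 2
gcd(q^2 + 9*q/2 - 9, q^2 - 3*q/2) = q - 3/2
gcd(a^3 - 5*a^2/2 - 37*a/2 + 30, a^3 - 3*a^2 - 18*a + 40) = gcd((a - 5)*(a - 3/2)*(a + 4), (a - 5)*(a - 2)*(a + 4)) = a^2 - a - 20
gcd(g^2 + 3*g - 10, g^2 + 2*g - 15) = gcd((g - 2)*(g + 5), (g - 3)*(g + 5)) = g + 5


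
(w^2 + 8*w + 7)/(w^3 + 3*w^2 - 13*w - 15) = (w + 7)/(w^2 + 2*w - 15)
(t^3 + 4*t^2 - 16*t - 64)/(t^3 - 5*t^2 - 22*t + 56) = (t^2 - 16)/(t^2 - 9*t + 14)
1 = 1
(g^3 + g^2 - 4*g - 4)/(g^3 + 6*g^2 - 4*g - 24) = (g + 1)/(g + 6)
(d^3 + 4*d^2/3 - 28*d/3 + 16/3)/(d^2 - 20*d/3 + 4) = (d^2 + 2*d - 8)/(d - 6)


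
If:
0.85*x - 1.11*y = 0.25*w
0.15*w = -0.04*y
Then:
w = -0.266666666666667*y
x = 1.22745098039216*y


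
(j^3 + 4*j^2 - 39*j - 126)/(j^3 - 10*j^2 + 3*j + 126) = (j + 7)/(j - 7)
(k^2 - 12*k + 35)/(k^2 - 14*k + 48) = (k^2 - 12*k + 35)/(k^2 - 14*k + 48)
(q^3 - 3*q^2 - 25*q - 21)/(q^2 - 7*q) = q + 4 + 3/q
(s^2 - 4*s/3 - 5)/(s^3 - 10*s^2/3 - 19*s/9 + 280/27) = 9*(s - 3)/(9*s^2 - 45*s + 56)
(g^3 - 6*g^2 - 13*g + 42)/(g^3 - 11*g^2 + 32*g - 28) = (g + 3)/(g - 2)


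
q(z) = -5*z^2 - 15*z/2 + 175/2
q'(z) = -10*z - 15/2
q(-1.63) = 86.44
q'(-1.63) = 8.80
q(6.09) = -143.62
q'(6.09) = -68.40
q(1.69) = 60.54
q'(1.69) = -24.40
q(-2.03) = 82.12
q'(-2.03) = 12.80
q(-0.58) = 90.17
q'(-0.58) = -1.70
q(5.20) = -86.70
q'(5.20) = -59.50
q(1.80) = 57.80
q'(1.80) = -25.50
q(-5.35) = -15.49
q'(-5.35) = 46.00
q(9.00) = -385.00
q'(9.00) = -97.50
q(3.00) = 20.00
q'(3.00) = -37.50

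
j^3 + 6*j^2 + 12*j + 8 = (j + 2)^3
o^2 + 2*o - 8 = (o - 2)*(o + 4)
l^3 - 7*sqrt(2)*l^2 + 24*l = l*(l - 4*sqrt(2))*(l - 3*sqrt(2))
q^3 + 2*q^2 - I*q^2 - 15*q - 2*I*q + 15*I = (q - 3)*(q + 5)*(q - I)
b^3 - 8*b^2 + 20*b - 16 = (b - 4)*(b - 2)^2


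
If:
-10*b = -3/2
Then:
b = 3/20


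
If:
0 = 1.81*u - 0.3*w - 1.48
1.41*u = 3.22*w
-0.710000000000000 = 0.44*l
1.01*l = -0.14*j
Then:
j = 11.64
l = -1.61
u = 0.88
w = 0.39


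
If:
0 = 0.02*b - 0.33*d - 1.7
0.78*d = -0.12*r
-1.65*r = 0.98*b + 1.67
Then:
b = -172.48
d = -15.61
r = 101.43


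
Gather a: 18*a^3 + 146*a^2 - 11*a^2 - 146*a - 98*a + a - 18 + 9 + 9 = 18*a^3 + 135*a^2 - 243*a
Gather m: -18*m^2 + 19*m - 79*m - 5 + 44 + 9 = -18*m^2 - 60*m + 48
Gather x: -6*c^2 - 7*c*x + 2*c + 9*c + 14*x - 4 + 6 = -6*c^2 + 11*c + x*(14 - 7*c) + 2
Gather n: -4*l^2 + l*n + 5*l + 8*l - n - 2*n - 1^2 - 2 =-4*l^2 + 13*l + n*(l - 3) - 3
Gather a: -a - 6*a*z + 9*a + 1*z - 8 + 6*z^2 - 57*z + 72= a*(8 - 6*z) + 6*z^2 - 56*z + 64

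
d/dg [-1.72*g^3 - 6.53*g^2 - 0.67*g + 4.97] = -5.16*g^2 - 13.06*g - 0.67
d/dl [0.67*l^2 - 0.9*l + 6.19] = 1.34*l - 0.9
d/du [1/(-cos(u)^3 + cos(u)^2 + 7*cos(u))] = (-3*sin(u) + 7*sin(u)/cos(u)^2 + 2*tan(u))/(sin(u)^2 + cos(u) + 6)^2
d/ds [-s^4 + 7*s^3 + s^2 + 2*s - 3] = -4*s^3 + 21*s^2 + 2*s + 2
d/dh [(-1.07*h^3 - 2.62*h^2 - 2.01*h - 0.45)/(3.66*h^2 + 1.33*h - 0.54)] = (-3.9162*h^4 - 2.8462*h^3 + 5.6054*h^2 + 6.1236*h + 1.6839)/(13.3956*h^4 + 9.7356*h^3 - 2.1839*h^2 - 1.4364*h + 0.2916)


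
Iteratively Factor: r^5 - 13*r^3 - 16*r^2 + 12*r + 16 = (r + 2)*(r^4 - 2*r^3 - 9*r^2 + 2*r + 8) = (r - 1)*(r + 2)*(r^3 - r^2 - 10*r - 8) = (r - 1)*(r + 2)^2*(r^2 - 3*r - 4) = (r - 4)*(r - 1)*(r + 2)^2*(r + 1)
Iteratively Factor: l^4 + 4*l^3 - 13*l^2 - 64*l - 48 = (l + 4)*(l^3 - 13*l - 12) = (l - 4)*(l + 4)*(l^2 + 4*l + 3) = (l - 4)*(l + 3)*(l + 4)*(l + 1)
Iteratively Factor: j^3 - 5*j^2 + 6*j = (j - 2)*(j^2 - 3*j) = (j - 3)*(j - 2)*(j)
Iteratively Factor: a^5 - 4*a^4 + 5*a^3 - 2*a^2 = (a)*(a^4 - 4*a^3 + 5*a^2 - 2*a) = a^2*(a^3 - 4*a^2 + 5*a - 2) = a^2*(a - 2)*(a^2 - 2*a + 1) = a^2*(a - 2)*(a - 1)*(a - 1)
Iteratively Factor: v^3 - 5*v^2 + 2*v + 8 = (v + 1)*(v^2 - 6*v + 8) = (v - 4)*(v + 1)*(v - 2)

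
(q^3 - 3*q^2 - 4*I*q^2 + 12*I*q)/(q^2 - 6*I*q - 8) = q*(q - 3)/(q - 2*I)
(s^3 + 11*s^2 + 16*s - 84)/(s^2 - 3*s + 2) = (s^2 + 13*s + 42)/(s - 1)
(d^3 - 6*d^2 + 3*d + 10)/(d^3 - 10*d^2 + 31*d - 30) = (d + 1)/(d - 3)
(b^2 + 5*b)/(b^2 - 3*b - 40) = b/(b - 8)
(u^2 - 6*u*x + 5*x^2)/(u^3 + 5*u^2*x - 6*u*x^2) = (u - 5*x)/(u*(u + 6*x))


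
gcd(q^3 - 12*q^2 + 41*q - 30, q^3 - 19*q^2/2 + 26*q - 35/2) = q^2 - 6*q + 5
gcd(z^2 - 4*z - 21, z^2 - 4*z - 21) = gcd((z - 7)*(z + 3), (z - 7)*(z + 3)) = z^2 - 4*z - 21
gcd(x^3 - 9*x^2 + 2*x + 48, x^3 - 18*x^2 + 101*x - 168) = x^2 - 11*x + 24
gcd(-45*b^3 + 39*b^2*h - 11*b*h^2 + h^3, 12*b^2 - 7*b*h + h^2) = 3*b - h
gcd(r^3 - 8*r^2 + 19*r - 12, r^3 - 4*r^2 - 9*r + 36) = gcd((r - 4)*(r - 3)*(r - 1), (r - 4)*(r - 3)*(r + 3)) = r^2 - 7*r + 12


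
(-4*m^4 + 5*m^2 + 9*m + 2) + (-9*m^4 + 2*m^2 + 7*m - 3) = -13*m^4 + 7*m^2 + 16*m - 1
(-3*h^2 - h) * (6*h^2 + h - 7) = -18*h^4 - 9*h^3 + 20*h^2 + 7*h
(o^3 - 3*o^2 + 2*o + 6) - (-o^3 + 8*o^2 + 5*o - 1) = 2*o^3 - 11*o^2 - 3*o + 7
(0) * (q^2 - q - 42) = 0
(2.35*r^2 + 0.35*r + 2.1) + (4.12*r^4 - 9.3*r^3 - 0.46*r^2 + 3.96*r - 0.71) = 4.12*r^4 - 9.3*r^3 + 1.89*r^2 + 4.31*r + 1.39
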